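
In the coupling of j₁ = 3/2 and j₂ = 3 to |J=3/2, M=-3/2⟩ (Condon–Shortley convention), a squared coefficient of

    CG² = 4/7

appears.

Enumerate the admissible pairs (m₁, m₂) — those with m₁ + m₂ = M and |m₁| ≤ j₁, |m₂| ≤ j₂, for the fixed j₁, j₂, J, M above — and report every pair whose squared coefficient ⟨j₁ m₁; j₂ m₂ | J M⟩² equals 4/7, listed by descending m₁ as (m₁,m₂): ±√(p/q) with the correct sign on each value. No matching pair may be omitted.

(3/2,-3): +√(4/7)

Admissible pairs with m₁+m₂ = M = -3/2: (-3/2,0), (-1/2,-1), (1/2,-2), (3/2,-3)
  (m₁,m₂)=(3/2,-3): CG² = 4/7, CG = +√(4/7)   ← matches the target
  (m₁,m₂)=(1/2,-2): CG² = 2/7, CG = −√(2/7)
  (m₁,m₂)=(-1/2,-1): CG² = 4/35, CG = +√(4/35)
  (m₁,m₂)=(-3/2,0): CG² = 1/35, CG = −√(1/35)
Pairs with CG² = 4/7: (3/2,-3): +√(4/7)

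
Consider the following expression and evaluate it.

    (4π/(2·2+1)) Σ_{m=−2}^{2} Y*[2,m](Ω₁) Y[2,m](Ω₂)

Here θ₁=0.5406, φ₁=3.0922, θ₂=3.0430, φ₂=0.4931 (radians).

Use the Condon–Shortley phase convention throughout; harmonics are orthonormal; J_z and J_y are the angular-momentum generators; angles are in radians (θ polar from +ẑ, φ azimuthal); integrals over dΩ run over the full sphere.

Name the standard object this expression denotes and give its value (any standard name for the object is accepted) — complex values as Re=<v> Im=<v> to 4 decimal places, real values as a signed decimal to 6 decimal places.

Legendre polynomial (addition theorem), +0.705895

This sum is the spherical-harmonic addition theorem: it equals the Legendre polynomial P_l(cos γ) of the angle γ between the two directions.
Summing Y*_{l m}(θ₁,φ₁)·Y_{l m}(θ₂,φ₂) over m ∈ [−2, 2]; prefactor 4π/(2·2+1) = 2.513274:
  [-2]  conj(Y_{2,-2})(Ω₁) = +0.101812-0.010090i ; Y_{2,-2}(Ω₂) = +0.002065-0.003121i ; Δ = +0.000179-0.000339i
  [-1]  conj(Y_{2,-1})(Ω₁) = -0.340480+0.016831i ; Y_{2,-1}(Ω₂) = -0.066660+0.035821i ; Δ = +0.022093-0.013318i
  [+0]  conj(Y_{2,0})(Ω₁) = +0.380174-0.000000i ; Y_{2,0}(Ω₂) = +0.621616+0.000000i ; Δ = +0.236322+0.000000i
  [+1]  conj(Y_{2,1})(Ω₁) = +0.340480+0.016831i ; Y_{2,1}(Ω₂) = +0.066660+0.035821i ; Δ = +0.022093+0.013318i
  [+2]  conj(Y_{2,2})(Ω₁) = +0.101812+0.010090i ; Y_{2,2}(Ω₂) = +0.002065+0.003121i ; Δ = +0.000179+0.000339i
Total Σ_m = +0.280867+0.000000i. Multiply by 2.513274: +0.705895+0.000000i. P_2(cos γ) = 0.705895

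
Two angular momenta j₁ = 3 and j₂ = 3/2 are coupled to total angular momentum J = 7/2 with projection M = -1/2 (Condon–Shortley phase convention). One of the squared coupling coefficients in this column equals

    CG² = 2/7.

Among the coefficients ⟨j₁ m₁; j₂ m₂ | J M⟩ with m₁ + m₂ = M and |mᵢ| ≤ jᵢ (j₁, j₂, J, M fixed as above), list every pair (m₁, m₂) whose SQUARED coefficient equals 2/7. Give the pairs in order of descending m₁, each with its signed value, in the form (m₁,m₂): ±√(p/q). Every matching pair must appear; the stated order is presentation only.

Admissible pairs with m₁+m₂ = M = -1/2: (-2,3/2), (-1,1/2), (0,-1/2), (1,-3/2)
  (m₁,m₂)=(1,-3/2): CG² = 8/21, CG = +√(8/21)
  (m₁,m₂)=(0,-1/2): CG² = 2/21, CG = +√(2/21)
  (m₁,m₂)=(-1,1/2): CG² = 2/7, CG = −√(2/7)   ← matches the target
  (m₁,m₂)=(-2,3/2): CG² = 5/21, CG = −√(5/21)
Pairs with CG² = 2/7: (-1,1/2): −√(2/7)

(-1,1/2): −√(2/7)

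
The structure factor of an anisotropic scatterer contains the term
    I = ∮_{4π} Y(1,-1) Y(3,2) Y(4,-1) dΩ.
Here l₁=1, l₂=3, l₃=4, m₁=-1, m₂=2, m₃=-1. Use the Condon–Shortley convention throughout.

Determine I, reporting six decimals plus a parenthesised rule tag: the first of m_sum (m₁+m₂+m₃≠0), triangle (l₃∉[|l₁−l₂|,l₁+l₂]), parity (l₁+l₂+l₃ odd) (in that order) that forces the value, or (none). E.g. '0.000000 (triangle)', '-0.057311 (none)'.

m-sum 0 ✓  L=8 even ✓  2≤4≤4 ✓
Π(2lᵢ+1) = 3×7×9 = 189
triangle coeff Δ(1,3,4) = 1/252
Σ_t [0,0]: t=0:+1/36 = 1/36
(3j)²=4/63 [(1 3 4; 0 0 0)], sign=+1
Σ_t [0,0]: t=0:+1/240 = 1/240
(3j)²=1/84 [(1 3 4; -1 2 -1)], sign=-1
⇒ 4πI² = 1/7
I = (-1)√(1/7/(4π)) = -0.10662181
No selection rule forces the value: the integral is nonzero (none).

-0.106622 (none)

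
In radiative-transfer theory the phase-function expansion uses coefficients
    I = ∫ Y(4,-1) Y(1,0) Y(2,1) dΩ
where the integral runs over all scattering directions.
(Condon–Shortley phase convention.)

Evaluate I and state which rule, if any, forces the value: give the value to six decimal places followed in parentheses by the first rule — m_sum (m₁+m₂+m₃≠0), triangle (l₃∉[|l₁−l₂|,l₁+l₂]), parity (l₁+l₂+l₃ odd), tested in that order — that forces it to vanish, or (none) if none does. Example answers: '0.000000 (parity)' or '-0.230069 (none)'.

0.000000 (triangle)

|4−1|≤2≤4+1 violated ⇒ I = 0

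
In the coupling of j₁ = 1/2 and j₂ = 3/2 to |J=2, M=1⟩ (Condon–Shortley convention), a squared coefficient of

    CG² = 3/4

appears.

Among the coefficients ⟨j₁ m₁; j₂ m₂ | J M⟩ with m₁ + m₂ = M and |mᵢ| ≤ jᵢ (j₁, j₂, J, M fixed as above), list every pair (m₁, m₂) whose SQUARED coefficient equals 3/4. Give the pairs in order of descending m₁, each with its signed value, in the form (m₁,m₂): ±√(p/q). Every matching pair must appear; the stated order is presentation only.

(1/2,1/2): +√(3/4)

Admissible pairs with m₁+m₂ = M = 1: (-1/2,3/2), (1/2,1/2)
  (m₁,m₂)=(1/2,1/2): CG² = 3/4, CG = +√(3/4)   ← matches the target
  (m₁,m₂)=(-1/2,3/2): CG² = 1/4, CG = +√(1/4)
Pairs with CG² = 3/4: (1/2,1/2): +√(3/4)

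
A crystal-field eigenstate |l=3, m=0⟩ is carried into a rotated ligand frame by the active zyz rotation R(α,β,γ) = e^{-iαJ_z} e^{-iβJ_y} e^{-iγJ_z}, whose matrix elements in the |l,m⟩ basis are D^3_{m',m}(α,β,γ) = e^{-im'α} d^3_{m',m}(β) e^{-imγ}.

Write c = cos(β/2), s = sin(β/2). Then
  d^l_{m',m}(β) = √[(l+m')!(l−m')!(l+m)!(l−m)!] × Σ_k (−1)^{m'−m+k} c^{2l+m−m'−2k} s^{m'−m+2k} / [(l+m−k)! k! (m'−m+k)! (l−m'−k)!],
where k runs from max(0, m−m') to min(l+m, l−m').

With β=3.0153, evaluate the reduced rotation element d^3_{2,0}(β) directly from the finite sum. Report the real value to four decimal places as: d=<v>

d^3_{2,0}(β=3.0153) via the finite sum:
c=cos(3.015300/2)=0.063104, s=sin(3.015300/2)=0.998007; N=√[120·1·6·6]=65.726707
k: max(0,(0)−(2))=0 … min(3+(0),3−(2))=1
  k=0: (−1)^2·65.7267/(12)·0.0631^4·0.9980^2 = +0.000087
  k=1: (−1)^3·65.7267/(12)·0.0631^2·0.9980^4 = -0.021638
d^3_{2,0}(3.0153) = +0.000087 -0.021638 = -0.021551

d=-0.0216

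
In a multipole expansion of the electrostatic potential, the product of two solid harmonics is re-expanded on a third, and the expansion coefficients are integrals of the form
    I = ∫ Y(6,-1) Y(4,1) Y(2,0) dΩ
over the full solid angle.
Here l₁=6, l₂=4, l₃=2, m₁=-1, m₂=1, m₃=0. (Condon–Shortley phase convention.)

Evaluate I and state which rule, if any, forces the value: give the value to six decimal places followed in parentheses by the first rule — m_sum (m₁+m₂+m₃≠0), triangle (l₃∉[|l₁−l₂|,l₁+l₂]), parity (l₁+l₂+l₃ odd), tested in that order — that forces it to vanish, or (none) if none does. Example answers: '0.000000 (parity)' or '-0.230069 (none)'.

Checks pass: Σm=0; 12 even; l₃=2∈[2,10].
(2·6+1)(2·4+1)(2·2+1) = 585
Δ: 8! 4! 0! / 13! → 1/6435
sum: t=4:+1/2304 = 1/2304
3j²(6 4 2; 0 0 0) = Δ·Π!·Σ² = 5/143  (sign +1)
sum: t=5:−1/2880 = -1/2880
3j²(6 4 2; -1 1 0) = Δ·Π!·Σ² = 14/429  (sign -1)
combine: 4πI² = 585·5/143·14/429 = 1050/1573
take √, sign -1: I = -0.23047581
No selection rule forces the value: the integral is nonzero (none).

-0.230476 (none)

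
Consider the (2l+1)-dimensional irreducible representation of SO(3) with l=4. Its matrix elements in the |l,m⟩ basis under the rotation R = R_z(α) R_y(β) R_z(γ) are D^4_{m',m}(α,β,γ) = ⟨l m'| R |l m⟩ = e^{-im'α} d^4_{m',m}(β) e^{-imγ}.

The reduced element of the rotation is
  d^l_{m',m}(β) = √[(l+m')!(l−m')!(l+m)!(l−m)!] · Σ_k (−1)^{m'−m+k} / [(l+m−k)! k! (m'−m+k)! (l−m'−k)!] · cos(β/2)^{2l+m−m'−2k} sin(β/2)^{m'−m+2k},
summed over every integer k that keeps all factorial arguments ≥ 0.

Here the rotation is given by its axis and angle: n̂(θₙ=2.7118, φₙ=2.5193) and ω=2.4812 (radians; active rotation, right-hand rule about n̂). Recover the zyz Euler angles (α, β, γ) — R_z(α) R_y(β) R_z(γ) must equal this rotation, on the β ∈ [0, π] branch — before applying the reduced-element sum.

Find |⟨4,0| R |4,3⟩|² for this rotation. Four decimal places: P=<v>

P=0.1503

Axis–angle → zyz. n̂ = (sinθₙcosφₙ, sinθₙsinφₙ, cosθₙ) = (-0.338573, +0.242884, -0.909052), ω = 2.4812.
R = I cosω + sinω [n̂]ₓ + (1−cosω) n̂n̂ᵀ gives
  R = [-0.584589, +0.410459, +0.699842; -0.704815, -0.684169, -0.187477; +0.401859, -0.602856, +0.689256]
β = atan2(√(R₁₃²+R₂₃²), R₃₃) = 0.810335; α = atan2(R₂₃, R₁₃) mod 2π = 6.021446; γ = atan2(R₃₂, −R₃₁) mod 2π = 4.124439
First d^4_{0,3}(β=0.8103), then the phase factors e^{-i(0)α} and e^{-i(3)γ}:
With c≡cos(β/2)=0.919036 and s≡sin(β/2)=0.394173, N=[24·24·5040·1]^{1/2}=1703.830978
Admissible k: 3..4 (factorial args all ≥0)
  k=3: (−1)^0·1703.8310/(144)·0.9190^5·0.3942^3 = +0.475102
  k=4: (−1)^1·1703.8310/(144)·0.9190^3·0.3942^5 = -0.087397
d^4_{0,3}(0.8103) = +0.475102 -0.087397 = +0.387706
|D^4_{0,3}|² = |d^4_{0,3}(β)|² = (+0.387706)² = 0.150316 (the z-rotation phases have unit modulus)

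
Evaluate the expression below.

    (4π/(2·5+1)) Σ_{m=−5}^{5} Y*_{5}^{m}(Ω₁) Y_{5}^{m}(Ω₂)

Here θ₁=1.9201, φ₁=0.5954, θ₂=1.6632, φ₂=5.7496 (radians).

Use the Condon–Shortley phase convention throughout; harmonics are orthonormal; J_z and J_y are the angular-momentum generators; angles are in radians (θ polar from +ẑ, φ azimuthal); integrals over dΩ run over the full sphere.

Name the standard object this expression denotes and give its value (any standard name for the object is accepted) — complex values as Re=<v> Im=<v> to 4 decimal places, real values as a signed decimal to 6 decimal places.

This sum is the spherical-harmonic addition theorem: it equals the Legendre polynomial P_l(cos γ) of the angle γ between the two directions.
Expand P_5 via completeness: Σ_{m} conj(Y_{5,m}) at Ω₁ times Y_{5,m} at Ω₂ —
  term(m=-5) = 0.12403 - 0.09201j   from Y*(Ω₁)=-0.33533 + 0.05570j, Y(Ω₂)=-0.40430 + 0.20724j
  term(m=-4) = -0.01017 - 0.05112j   from Y*(Ω₁)=0.28380 - 0.26973j, Y(Ω₂)=0.07112 - 0.11255j
  term(m=-3) = 0.00476 + 0.00119j   from Y*(Ω₁)=-0.00332 + 0.01519j, Y(Ω₂)=0.00945 - 0.31522j
  term(m=-2) = -0.03183 + 0.03879j   from Y*(Ω₁)=0.12320 + 0.30845j, Y(Ω₂)=0.07292 + 0.13233j
  term(m=-1) = -0.01273 - 0.02692j   from Y*(Ω₁)=-0.08763 - 0.05936j, Y(Ω₂)=0.24227 + 0.14312j
  term(m=+0) = 0.04770 + 0.00000j   from Y*(Ω₁)=-0.30680 + 0.00000j, Y(Ω₂)=-0.15549 + 0.00000j
  term(m=+1) = -0.01273 + 0.02692j   from Y*(Ω₁)=0.08763 - 0.05936j, Y(Ω₂)=-0.24227 + 0.14312j
  term(m=+2) = -0.03183 - 0.03879j   from Y*(Ω₁)=0.12320 - 0.30845j, Y(Ω₂)=0.07292 - 0.13233j
  term(m=+3) = 0.00476 - 0.00119j   from Y*(Ω₁)=0.00332 + 0.01519j, Y(Ω₂)=-0.00945 - 0.31522j
  term(m=+4) = -0.01017 + 0.05112j   from Y*(Ω₁)=0.28380 + 0.26973j, Y(Ω₂)=0.07112 + 0.11255j
  term(m=+5) = 0.12403 + 0.09201j   from Y*(Ω₁)=0.33533 + 0.05570j, Y(Ω₂)=0.40430 + 0.20724j
Σ over m = 0.19579 + 0.00000j; ×(4π/11) → 0.22367 + 0.00000j. Real part: 0.223672

Legendre polynomial (addition theorem), +0.223672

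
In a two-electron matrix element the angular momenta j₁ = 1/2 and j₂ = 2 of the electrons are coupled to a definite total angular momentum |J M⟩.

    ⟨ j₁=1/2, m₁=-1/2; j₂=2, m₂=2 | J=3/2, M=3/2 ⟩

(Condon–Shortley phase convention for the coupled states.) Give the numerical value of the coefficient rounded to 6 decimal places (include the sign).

triangle: 1!*0!*3!/5! = 6/120
(j±m)!: 0!*1!*4!*0!*3!*0! = 144
prefactor² = (2J+1)*Δ*N² = 144/5
  k=1: −1/(1!*0!*0!*3!*0!*0!) = -1/6
Σ = -1/6  ⇒  CG² = 144/5*(-1/6)² = 4/5
CG = −√(4/5) = -0.894427

-0.894427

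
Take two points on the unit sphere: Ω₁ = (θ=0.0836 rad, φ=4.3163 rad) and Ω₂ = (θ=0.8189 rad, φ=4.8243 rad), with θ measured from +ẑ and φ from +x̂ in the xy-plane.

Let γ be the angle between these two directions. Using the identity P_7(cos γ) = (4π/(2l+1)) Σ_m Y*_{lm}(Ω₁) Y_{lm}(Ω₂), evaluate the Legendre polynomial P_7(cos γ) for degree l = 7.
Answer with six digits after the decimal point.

Term-by-term m-sum for l=7 (normalisation 4π/15 = 0.837758):
  term(m=-7) = (-0.000000, 0.000000)   from Y*(Ω₁)=(0.000000, -0.000000), Y(Ω₂)=(-0.039130, -0.039289)
  term(m=-6) = (-0.000000, -0.000000)   from Y*(Ω₁)=(0.000000, 0.000000), Y(Ω₂)=(-0.151902, 0.120708)
  term(m=-5) = (-0.000006, -0.000004)   from Y*(Ω₁)=(-0.000016, 0.000007), Y(Ω₂)=(0.205055, 0.327392)
  term(m=-4) = (-0.000069, -0.000138)   from Y*(Ω₁)=(-0.000005, -0.000352), Y(Ω₂)=(0.394124, -0.189240)
  term(m=-3) = (0.000034, -0.000725)   from Y*(Ω₁)=(0.004689, 0.001887), Y(Ω₂)=(-0.047330, -0.135639)
  term(m=-2) = (-0.007933, 0.012801)   from Y*(Ω₁)=(-0.035716, 0.036203), Y(Ω₂)=(0.288751, -0.065730)
  term(m=-1) = (-0.082183, 0.045754)   from Y*(Ω₁)=(-0.125579, -0.300292), Y(Ω₂)=(-0.032273, -0.287172)
  term(m=+0) = (0.215999, 0.000000)   from Y*(Ω₁)=(0.988204, -0.000000), Y(Ω₂)=(0.218578, 0.000000)
  term(m=+1) = (-0.082183, -0.045754)   from Y*(Ω₁)=(0.125579, -0.300292), Y(Ω₂)=(0.032273, -0.287172)
  term(m=+2) = (-0.007933, -0.012801)   from Y*(Ω₁)=(-0.035716, -0.036203), Y(Ω₂)=(0.288751, 0.065730)
  term(m=+3) = (0.000034, 0.000725)   from Y*(Ω₁)=(-0.004689, 0.001887), Y(Ω₂)=(0.047330, -0.135639)
  term(m=+4) = (-0.000069, 0.000138)   from Y*(Ω₁)=(-0.000005, 0.000352), Y(Ω₂)=(0.394124, 0.189240)
  term(m=+5) = (-0.000006, 0.000004)   from Y*(Ω₁)=(0.000016, 0.000007), Y(Ω₂)=(-0.205055, 0.327392)
  term(m=+6) = (-0.000000, 0.000000)   from Y*(Ω₁)=(0.000000, -0.000000), Y(Ω₂)=(-0.151902, -0.120708)
  term(m=+7) = (-0.000000, -0.000000)   from Y*(Ω₁)=(-0.000000, -0.000000), Y(Ω₂)=(0.039130, -0.039289)
Total Σ_m = (0.035687, 0.000000). Multiply by 0.837758: (0.029897, 0.000000). P_7(cos γ) = 0.029897

0.029897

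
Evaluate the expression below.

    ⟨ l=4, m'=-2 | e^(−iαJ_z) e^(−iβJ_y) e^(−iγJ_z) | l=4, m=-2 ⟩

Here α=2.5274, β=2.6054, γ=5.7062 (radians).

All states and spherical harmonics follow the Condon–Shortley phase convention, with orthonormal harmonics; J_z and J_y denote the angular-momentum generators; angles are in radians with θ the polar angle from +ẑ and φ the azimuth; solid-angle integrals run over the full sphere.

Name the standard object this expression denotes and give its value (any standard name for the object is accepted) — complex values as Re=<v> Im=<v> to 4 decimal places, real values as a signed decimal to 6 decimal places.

Wigner D-matrix element, Re=-0.0435 Im=-0.0413

This is a Wigner D-matrix element — the rotation-matrix element ⟨l m'| R(α,β,γ) |l m⟩ in the angular-momentum basis.
Split into d^4_{-2,-2}(β=2.6054) × two z-phases.
c=cos(2.605400/2)=0.264896, s=sin(2.605400/2)=0.964277; N=√[2·720·2·720]=1440.000000
Admissible k: 0..2 (factorial args all ≥0)
  k=0: (−1)^0·1440.0000/(1440)·0.2649^8·0.9643^0 = +0.000024
  k=1: (−1)^1·1440.0000/(120)·0.2649^6·0.9643^2 = -0.003855
  k=2: (−1)^2·1440.0000/(96)·0.2649^4·0.9643^4 = +0.063856
d^4_{-2,-2}(2.6054) = +0.000024 -0.003855 +0.063856 = +0.060025
Phases: e^{-i·(-2)·2.5274}=+0.335759-0.941948i, e^{-i·(-2)·5.7062}=+0.404860-0.914379i ⇒ D=-0.043540-0.041319i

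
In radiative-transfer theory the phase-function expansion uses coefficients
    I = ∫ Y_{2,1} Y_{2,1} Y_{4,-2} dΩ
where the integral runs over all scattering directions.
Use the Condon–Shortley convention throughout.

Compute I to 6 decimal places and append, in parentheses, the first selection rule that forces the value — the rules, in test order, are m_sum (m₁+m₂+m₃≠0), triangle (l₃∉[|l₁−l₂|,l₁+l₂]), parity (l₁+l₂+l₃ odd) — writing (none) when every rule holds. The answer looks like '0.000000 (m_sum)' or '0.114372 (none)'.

0.254875 (none)

Checks pass: Σm=0; 8 even; l₃=4∈[0,4].
(2·2+1)(2·2+1)(2·4+1) = 225
Δ: 0! 4! 4! / 9! → 1/630
sum: t=0:+1/16 = 1/16
3j²(2 2 4; 0 0 0) = Δ·Π!·Σ² = 2/35  (sign +1)
sum: t=0:+1/36 = 1/36
3j²(2 2 4; 1 1 -2) = Δ·Π!·Σ² = 4/63  (sign +1)
combine: 4πI² = 225·2/35·4/63 = 40/49
take √, sign +1: I = 0.25487487
No selection rule forces the value: the integral is nonzero (none).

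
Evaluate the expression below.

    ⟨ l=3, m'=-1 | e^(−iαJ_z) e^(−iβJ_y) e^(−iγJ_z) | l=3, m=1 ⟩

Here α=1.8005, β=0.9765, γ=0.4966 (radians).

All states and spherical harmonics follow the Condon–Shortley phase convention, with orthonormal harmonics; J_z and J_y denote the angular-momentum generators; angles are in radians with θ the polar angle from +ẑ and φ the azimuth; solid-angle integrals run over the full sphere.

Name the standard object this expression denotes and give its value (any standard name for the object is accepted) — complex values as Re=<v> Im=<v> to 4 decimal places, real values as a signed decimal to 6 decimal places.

This is a Wigner D-matrix element — the rotation-matrix element ⟨l m'| R(α,β,γ) |l m⟩ in the angular-momentum basis.
First d^3_{-1,1}(β=0.9765), then the phase factors e^{-i(-1)α} and e^{-i(1)γ}:
Half-angle: c=0.883155, s=0.469081. N=√(2·24·24·2)=48.000000
The bounds max(0,m−m')=2 and min(l+m,l−m')=4 give 3 terms
  k=2: (−1)^0·48.0000/(8)·0.8832^4·0.4691^2 = +0.803147
  k=3: (−1)^1·48.0000/(6)·0.8832^2·0.4691^4 = -0.302103
  k=4: (−1)^2·48.0000/(48)·0.8832^0·0.4691^6 = +0.010653
d^3_{-1,1}(0.9765) = +0.803147 -0.302103 +0.010653 = +0.511697
Phases: e^{-i·(-1)·1.8005}=-0.227689+0.973734i, e^{-i·(1)·0.4966}=+0.879208-0.476439i ⇒ D=+0.134954+0.493580i

Wigner D-matrix element, Re=0.1350 Im=0.4936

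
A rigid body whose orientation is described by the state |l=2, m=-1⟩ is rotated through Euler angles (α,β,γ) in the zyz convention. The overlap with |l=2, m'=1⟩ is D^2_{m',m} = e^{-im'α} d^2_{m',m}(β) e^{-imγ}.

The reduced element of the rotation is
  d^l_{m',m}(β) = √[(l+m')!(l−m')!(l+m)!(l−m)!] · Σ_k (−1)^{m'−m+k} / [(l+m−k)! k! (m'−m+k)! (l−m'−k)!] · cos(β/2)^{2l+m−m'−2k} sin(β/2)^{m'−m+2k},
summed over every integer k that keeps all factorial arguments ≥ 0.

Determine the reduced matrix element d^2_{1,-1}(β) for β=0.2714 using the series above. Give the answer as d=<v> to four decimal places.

d^2_{1,-1}(β=0.2714) via the finite sum:
With c≡cos(β/2)=0.990807 and s≡sin(β/2)=0.135284, N=[6·1·1·6]^{1/2}=6.000000
k∈{0,1} keeps every argument non-negative
  k=0: (−1)^2·6.0000/(2)·0.9908^2·0.1353^2 = +0.053900
  k=1: (−1)^3·6.0000/(6)·0.9908^0·0.1353^4 = -0.000335
d^2_{1,-1}(0.2714) = +0.053900 -0.000335 = +0.053565

d=0.0536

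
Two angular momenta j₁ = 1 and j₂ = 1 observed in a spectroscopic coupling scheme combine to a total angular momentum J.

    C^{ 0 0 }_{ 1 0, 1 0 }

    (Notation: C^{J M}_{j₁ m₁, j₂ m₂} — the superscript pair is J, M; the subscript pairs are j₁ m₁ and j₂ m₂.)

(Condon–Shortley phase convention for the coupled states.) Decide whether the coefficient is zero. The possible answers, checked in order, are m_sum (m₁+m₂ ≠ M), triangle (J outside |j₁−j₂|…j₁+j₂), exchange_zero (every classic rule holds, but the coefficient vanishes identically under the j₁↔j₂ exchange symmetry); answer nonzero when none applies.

m-sum: m₁+m₂ = 0+0 = 0, M = 0  ✓
triangle: |j₁−j₂| = 0 ≤ J = 0 ≤ j₁+j₂ = 2  ✓
exchange: j₁=j₂, m₁=m₂ with (−1)^(j₁+j₂−J) = (−1)^2 = +1 — symmetry imposes no zero
value check: CG = −√(1/3) = -0.577350 ≠ 0

nonzero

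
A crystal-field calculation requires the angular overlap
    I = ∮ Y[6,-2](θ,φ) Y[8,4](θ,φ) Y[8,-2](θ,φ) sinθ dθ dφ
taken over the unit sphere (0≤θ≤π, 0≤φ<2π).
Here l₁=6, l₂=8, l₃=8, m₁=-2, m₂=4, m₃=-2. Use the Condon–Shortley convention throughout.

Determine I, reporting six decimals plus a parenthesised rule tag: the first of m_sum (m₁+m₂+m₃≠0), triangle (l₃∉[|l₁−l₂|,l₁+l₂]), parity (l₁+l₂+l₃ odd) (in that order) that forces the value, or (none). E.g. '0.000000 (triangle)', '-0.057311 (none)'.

0.076965 (none)

m-sum 0 ✓  L=22 even ✓  2≤8≤14 ✓
Π(2lᵢ+1) = 13×17×17 = 3757
triangle coeff Δ(6,8,8) = 1/13742520792
Σ_t [0,6]: t=0:+1/41803776000 t=1:−1/435456000 t=2:+1/39813120 t=3:−1/18662400 t=4:+1/39813120 t=5:−1/435456000 t=6:+1/41803776000 = -11/1393459200
(3j)²=600/96577 [(6 8 8; 0 0 0)], sign=-1
Σ_t [2,6]: t=2:+1/125411328000 t=3:−1/1567641600 t=4:+1/185794560 t=5:−1/130636800 t=6:+1/597196800 = -11/8957952000
(3j)²=308/96577 [(6 8 8; -2 4 -2)], sign=-1
⇒ 4πI² = 184800/2482597
I = (+1)√(184800/2482597/(4π)) = 0.07696494
No selection rule forces the value: the integral is nonzero (none).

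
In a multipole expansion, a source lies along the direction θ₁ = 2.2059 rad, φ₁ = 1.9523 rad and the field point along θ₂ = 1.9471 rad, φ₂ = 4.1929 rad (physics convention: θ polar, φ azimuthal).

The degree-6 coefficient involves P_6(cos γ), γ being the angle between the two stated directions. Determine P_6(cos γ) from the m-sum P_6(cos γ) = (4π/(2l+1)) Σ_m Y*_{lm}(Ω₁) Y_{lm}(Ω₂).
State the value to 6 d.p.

Expand P_6 via completeness: Σ_{m} conj(Y_{6,m}) at Ω₁ times Y_{6,m} at Ω₂ —
  term(m=-6) = 0.02627 - 0.03160j   from Y*(Ω₁)=0.08651 - 0.09899j, Y(Ω₂)=0.31251 - 0.00771j
  term(m=-5) = 0.02958 + 0.14054j   from Y*(Ω₁)=0.31679 + 0.11089j, Y(Ω₂)=0.22152 + 0.36609j
  term(m=-4) = -0.04990 - 0.02487j   from Y*(Ω₁)=0.01926 + 0.42982j, Y(Ω₂)=-0.06294 + 0.11328j
  term(m=-3) = -0.04639 + 0.02176j   from Y*(Ω₁)=-0.15998 + 0.07265j, Y(Ω₂)=0.29161 - 0.00360j
  term(m=-2) = -0.01409 + 0.05985j   from Y*(Ω₁)=0.19029 + 0.18195j, Y(Ω₂)=0.11843 + 0.20128j
  term(m=-1) = 0.03922 + 0.04953j   from Y*(Ω₁)=-0.10775 + 0.26859j, Y(Ω₂)=0.10838 - 0.18951j
  term(m=+0) = 0.04864 + 0.00000j   from Y*(Ω₁)=0.19111 + 0.00000j, Y(Ω₂)=0.25453 + 0.00000j
  term(m=+1) = 0.03922 - 0.04953j   from Y*(Ω₁)=0.10775 + 0.26859j, Y(Ω₂)=-0.10838 - 0.18951j
  term(m=+2) = -0.01409 - 0.05985j   from Y*(Ω₁)=0.19029 - 0.18195j, Y(Ω₂)=0.11843 - 0.20128j
  term(m=+3) = -0.04639 - 0.02176j   from Y*(Ω₁)=0.15998 + 0.07265j, Y(Ω₂)=-0.29161 - 0.00360j
  term(m=+4) = -0.04990 + 0.02487j   from Y*(Ω₁)=0.01926 - 0.42982j, Y(Ω₂)=-0.06294 - 0.11328j
  term(m=+5) = 0.02958 - 0.14054j   from Y*(Ω₁)=-0.31679 + 0.11089j, Y(Ω₂)=-0.22152 + 0.36609j
  term(m=+6) = 0.02627 + 0.03160j   from Y*(Ω₁)=0.08651 + 0.09899j, Y(Ω₂)=0.31251 + 0.00771j
Σ over m = 0.01803 + 0.00000j; ×(4π/13) → 0.01743 + 0.00000j. Real part: 0.017427

0.017427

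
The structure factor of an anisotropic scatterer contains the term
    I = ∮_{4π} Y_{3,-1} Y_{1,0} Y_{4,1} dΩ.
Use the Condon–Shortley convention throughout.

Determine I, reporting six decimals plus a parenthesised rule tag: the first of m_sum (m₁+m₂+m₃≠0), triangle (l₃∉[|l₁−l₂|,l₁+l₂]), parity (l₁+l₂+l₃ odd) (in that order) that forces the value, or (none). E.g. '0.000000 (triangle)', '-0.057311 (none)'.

Rules hold: Σm=0, L=8 even, 2≤4≤4.
N = 7·3·9 = 189
Δ = 0!·6!·2!/9! = 1/252
Racah Σ t=0..0: t=0:+1/36 = 1/36
⇒ 3j(3 1 4; 0 0 0)² = 4/63, sgn +1
Racah Σ t=0..0: t=0:+1/48 = 1/48
⇒ 3j(3 1 4; -1 0 1)² = 5/84, sgn -1
4πI² = N·(3j₀)²·(3jₘ)² = 5/7
I = -1·√(0.714286/4π) = -0.23841361
No selection rule forces the value: the integral is nonzero (none).

-0.238414 (none)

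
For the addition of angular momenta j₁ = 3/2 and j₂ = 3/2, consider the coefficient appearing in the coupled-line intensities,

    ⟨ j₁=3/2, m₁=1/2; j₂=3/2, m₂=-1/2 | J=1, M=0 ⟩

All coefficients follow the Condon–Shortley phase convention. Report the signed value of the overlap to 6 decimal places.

−√(1/20) = -0.223607

√[3·2!1!1!/5! · 2!1!1!2!1!1!] = √(1/5)
  +(−1)^0/∏(0,2,1,1,0,0)! = 1/2  (running 1/2)
  +(−1)^1/∏(1,1,0,0,1,1)! = -1  (running -1/2)
⟨..|..⟩ = √(1/5)·(-1/2) = -0.223607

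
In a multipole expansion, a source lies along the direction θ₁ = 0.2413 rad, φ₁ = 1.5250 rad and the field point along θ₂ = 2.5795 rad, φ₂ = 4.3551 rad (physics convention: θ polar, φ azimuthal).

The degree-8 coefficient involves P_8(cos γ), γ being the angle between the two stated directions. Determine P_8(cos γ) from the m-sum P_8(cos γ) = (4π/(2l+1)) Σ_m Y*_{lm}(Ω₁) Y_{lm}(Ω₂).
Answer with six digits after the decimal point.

Addition theorem: P_8(cos γ) = (4π/17) Σ_m Y*_{lm}(Ω₁) Y_{lm}(Ω₂), m = −8…8:
  term(m=-8) = -0.00000 + 0.00000j   from Y*(Ω₁)=0.00001 - 0.00000j, Y(Ω₂)=-0.00322 + 0.00094j
  term(m=-7) = -0.00000 + 0.00000j   from Y*(Ω₁)=-0.00003 - 0.00008j, Y(Ω₂)=-0.01273 - 0.01708j
  term(m=-6) = -0.00002 + 0.00007j   from Y*(Ω₁)=-0.00089 + 0.00025j, Y(Ω₂)=0.04554 - 0.07060j
  term(m=-5) = 0.00002 + 0.00157j   from Y*(Ω₁)=0.00156 + 0.00668j, Y(Ω₂)=0.22367 + 0.04900j
  term(m=-4) = 0.00517 + 0.01536j   from Y*(Ω₁)=0.03718 - 0.00689j, Y(Ω₂)=0.06051 + 0.42432j
  term(m=-3) = 0.04431 + 0.05997j   from Y*(Ω₁)=-0.02086 - 0.15085j, Y(Ω₂)=-0.42994 + 0.23428j
  term(m=-2) = 0.05657 + 0.04064j   from Y*(Ω₁)=-0.41921 + 0.03850j, Y(Ω₂)=-0.12498 - 0.10842j
  term(m=-1) = -0.22311 - 0.07184j   from Y*(Ω₁)=0.03067 + 0.66926j, Y(Ω₂)=-0.12236 + 0.32776j
  term(m=+0) = -0.06663 + 0.00000j   from Y*(Ω₁)=0.22658 + 0.00000j, Y(Ω₂)=-0.29406 + 0.00000j
  term(m=+1) = -0.22311 + 0.07184j   from Y*(Ω₁)=-0.03067 + 0.66926j, Y(Ω₂)=0.12236 + 0.32776j
  term(m=+2) = 0.05657 - 0.04064j   from Y*(Ω₁)=-0.41921 - 0.03850j, Y(Ω₂)=-0.12498 + 0.10842j
  term(m=+3) = 0.04431 - 0.05997j   from Y*(Ω₁)=0.02086 - 0.15085j, Y(Ω₂)=0.42994 + 0.23428j
  term(m=+4) = 0.00517 - 0.01536j   from Y*(Ω₁)=0.03718 + 0.00689j, Y(Ω₂)=0.06051 - 0.42432j
  term(m=+5) = 0.00002 - 0.00157j   from Y*(Ω₁)=-0.00156 + 0.00668j, Y(Ω₂)=-0.22367 + 0.04900j
  term(m=+6) = -0.00002 - 0.00007j   from Y*(Ω₁)=-0.00089 - 0.00025j, Y(Ω₂)=0.04554 + 0.07060j
  term(m=+7) = -0.00000 - 0.00000j   from Y*(Ω₁)=0.00003 - 0.00008j, Y(Ω₂)=0.01273 - 0.01708j
  term(m=+8) = -0.00000 - 0.00000j   from Y*(Ω₁)=0.00001 + 0.00000j, Y(Ω₂)=-0.00322 - 0.00094j
Accumulated sum -0.30076 - 0.00000j; after 4π/(2l+1) scaling, -0.22232 - 0.00000j ⇒ P_8 = -0.222321

-0.222321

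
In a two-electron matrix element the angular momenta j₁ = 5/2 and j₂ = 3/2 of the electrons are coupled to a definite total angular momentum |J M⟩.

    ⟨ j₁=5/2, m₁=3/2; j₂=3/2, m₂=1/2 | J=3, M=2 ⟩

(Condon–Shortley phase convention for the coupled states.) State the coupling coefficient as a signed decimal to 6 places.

j₁+j₂−J=1  J+j₁−j₂=4  J−j₁+j₂=2  j₁+j₂+J+1=8
(j₁±m₁, j₂±m₂, J±M) = (4,1,2,1,5,1)
P² = 48
sum k=0..1:
  [0] +1/12 = 1/12
  [1] −1/24 = -1/24
S = 1/24
C² = P²·S² = 1/12 ; C = +0.288675

+√(1/12) ≈ +0.288675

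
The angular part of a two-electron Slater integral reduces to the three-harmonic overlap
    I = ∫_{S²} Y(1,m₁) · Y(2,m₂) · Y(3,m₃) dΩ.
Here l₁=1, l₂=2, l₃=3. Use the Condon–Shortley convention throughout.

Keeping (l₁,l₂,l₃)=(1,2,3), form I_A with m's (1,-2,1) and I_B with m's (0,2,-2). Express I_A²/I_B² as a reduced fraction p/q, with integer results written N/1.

1/5

Shared (l₁,l₂,l₃)=(1,2,3): N and (l;000)² cancel in I_A²/I_B².
A: Δ = 0!·2!·4!/7! = 1/105; Racah Σ t=0..0: t=0:+1/48 = 1/48; ⇒ 3j(1 2 3; 1 -2 1)² = 1/105, sgn +1
B: Δ = 0!·2!·4!/7! = 1/105; Racah Σ t=0..0: t=0:+1/24 = 1/24; ⇒ 3j(1 2 3; 0 2 -2)² = 1/21, sgn -1
I_A²/I_B² = (1/105)/(1/21) = 1/5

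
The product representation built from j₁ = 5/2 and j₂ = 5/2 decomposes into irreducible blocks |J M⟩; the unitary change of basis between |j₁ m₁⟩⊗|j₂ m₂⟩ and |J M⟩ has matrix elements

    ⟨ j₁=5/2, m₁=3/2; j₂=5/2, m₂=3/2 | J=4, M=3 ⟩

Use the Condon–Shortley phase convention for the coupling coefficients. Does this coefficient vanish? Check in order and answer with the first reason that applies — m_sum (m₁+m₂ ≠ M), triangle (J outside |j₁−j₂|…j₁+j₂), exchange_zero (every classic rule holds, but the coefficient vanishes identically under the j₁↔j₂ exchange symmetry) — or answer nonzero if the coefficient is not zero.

exchange_zero

m-sum: m₁+m₂ = 3/2+3/2 = 3, M = 3  ✓
triangle: |j₁−j₂| = 0 ≤ J = 4 ≤ j₁+j₂ = 5  ✓
exchange: j₁=j₂ and m₁=m₂, and (−1)^(j₁+j₂−J) = (−1)^1 = −1 forces ⟨j₁m₁;j₂m₂|JM⟩ = −⟨j₂m₂;j₁m₁|JM⟩ = −⟨j₁m₁;j₂m₂|JM⟩ ⇒ the coefficient vanishes identically
Racah sum check: Σ_k collapses to 0 ⇒ CG = 0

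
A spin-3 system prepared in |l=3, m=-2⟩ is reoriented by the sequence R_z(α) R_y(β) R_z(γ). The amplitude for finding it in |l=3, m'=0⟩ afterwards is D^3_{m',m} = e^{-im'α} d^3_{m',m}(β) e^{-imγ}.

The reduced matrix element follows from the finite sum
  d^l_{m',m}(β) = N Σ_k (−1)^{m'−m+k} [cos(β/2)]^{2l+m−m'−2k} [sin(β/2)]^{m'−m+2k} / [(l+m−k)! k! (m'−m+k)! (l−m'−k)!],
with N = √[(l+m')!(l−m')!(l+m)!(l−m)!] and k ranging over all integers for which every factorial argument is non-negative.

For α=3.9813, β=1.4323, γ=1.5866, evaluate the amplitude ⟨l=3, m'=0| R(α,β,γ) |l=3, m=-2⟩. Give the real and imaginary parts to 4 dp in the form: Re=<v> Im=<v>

Re=-0.1853 Im=-0.0059

First d^3_{0,-2}(β=1.4323), then the phase factors e^{-i(0)α} and e^{-i(-2)γ}:
Half-angle: c=0.754339, s=0.656485. N=√(6·6·1·120)=65.726707
k∈{0,1} keeps every argument non-negative
  k=0: (−1)^2·65.7267/(12)·0.7543^4·0.6565^2 = +0.764322
  k=1: (−1)^3·65.7267/(12)·0.7543^2·0.6565^4 = -0.578887
d^3_{0,-2}(1.4323) = +0.764322 -0.578887 = +0.185435
Phases: e^{-i·(0)·3.9813}=+1.000000+0.000000i, e^{-i·(-2)·1.5866}=-0.999501-0.031602i ⇒ D=-0.185343-0.005860i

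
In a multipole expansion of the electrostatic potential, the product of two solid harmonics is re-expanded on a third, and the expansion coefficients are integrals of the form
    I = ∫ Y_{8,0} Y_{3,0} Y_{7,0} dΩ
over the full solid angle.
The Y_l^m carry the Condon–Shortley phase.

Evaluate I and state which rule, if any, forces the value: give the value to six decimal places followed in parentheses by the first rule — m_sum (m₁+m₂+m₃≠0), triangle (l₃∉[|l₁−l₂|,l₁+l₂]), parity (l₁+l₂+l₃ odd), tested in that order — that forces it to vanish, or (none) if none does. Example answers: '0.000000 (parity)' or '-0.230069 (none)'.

0.143054 (none)

Checks pass: Σm=0; 18 even; l₃=7∈[5,11].
(2·8+1)(2·3+1)(2·7+1) = 1785
Δ: 4! 12! 2! / 19! → 1/5290740
sum: t=1:−1/7257600 t=2:+1/2073600 t=3:−1/7257600 = 1/4838400
3j²(8 3 7; 0 0 0) = Δ·Π!·Σ² = 252/20995  (sign -1)
(m-triple is (0,0,0) — same symbol as above.)
combine: 4πI² = 1785·252/20995·252/20995 = 1333584/5185765
take √, sign +1: I = 0.14305362
No selection rule forces the value: the integral is nonzero (none).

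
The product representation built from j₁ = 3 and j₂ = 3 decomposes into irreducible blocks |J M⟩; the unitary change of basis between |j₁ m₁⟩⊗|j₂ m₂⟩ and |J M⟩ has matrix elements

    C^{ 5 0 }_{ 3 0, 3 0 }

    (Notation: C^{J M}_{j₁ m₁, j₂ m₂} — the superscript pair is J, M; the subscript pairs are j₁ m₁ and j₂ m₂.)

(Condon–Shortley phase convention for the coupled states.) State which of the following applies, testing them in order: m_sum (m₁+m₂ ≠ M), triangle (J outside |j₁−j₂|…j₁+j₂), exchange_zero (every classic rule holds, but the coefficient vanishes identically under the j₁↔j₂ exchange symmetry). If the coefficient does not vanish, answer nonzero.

exchange_zero

m-sum: m₁+m₂ = 0+0 = 0, M = 0  ✓
triangle: |j₁−j₂| = 0 ≤ J = 5 ≤ j₁+j₂ = 6  ✓
exchange: j₁=j₂ and m₁=m₂, and (−1)^(j₁+j₂−J) = (−1)^1 = −1 forces ⟨j₁m₁;j₂m₂|JM⟩ = −⟨j₂m₂;j₁m₁|JM⟩ = −⟨j₁m₁;j₂m₂|JM⟩ ⇒ the coefficient vanishes identically
Racah sum check: Σ_k collapses to 0 ⇒ CG = 0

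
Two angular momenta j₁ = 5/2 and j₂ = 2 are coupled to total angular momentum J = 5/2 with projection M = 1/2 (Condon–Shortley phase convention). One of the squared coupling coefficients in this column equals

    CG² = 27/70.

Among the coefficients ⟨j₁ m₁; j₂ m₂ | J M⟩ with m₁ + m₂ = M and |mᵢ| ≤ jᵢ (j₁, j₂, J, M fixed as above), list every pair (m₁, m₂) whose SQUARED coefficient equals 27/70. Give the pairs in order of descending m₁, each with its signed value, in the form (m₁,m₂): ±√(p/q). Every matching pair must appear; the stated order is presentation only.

Admissible pairs with m₁+m₂ = M = 1/2: (-3/2,2), (-1/2,1), (1/2,0), (3/2,-1), (5/2,-2)
  (m₁,m₂)=(5/2,-2): CG² = 3/14, CG = +√(3/14)
  (m₁,m₂)=(3/2,-1): CG² = 6/35, CG = +√(6/35)
  (m₁,m₂)=(1/2,0): CG² = 8/35, CG = −√(8/35)
  (m₁,m₂)=(-1/2,1): CG² = 0/1, CG = 0
  (m₁,m₂)=(-3/2,2): CG² = 27/70, CG = +√(27/70)   ← matches the target
Pairs with CG² = 27/70: (-3/2,2): +√(27/70)

(-3/2,2): +√(27/70)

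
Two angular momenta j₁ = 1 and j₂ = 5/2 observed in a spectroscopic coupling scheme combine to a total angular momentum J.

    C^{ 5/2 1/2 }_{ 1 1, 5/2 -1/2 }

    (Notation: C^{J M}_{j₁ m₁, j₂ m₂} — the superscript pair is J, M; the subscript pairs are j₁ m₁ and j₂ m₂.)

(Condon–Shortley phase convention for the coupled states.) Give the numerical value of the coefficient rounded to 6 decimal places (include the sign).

+0.717137  (= +√(18/35))

j₁+j₂−J=1  J+j₁−j₂=1  J−j₁+j₂=4  j₁+j₂+J+1=7
(j₁±m₁, j₂±m₂, J±M) = (2,0,2,3,3,2)
P² = 288/35
sum k=0..0:
  [0] +1/4 = 1/4
S = 1/4
C² = P²·S² = 18/35 ; C = +0.717137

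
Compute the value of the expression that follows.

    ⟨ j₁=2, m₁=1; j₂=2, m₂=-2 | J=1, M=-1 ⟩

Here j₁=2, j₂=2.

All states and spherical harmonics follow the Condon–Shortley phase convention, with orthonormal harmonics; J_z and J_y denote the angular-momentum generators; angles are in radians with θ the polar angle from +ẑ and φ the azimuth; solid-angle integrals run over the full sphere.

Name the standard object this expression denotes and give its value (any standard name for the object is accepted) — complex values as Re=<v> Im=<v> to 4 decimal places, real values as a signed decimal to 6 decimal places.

Clebsch–Gordan coefficient, +√(1/5) ≈ +0.447214

This is a Clebsch–Gordan (vector-coupling) coefficient.
j₁+j₂−J=3  J+j₁−j₂=1  J−j₁+j₂=1  j₁+j₂+J+1=6
(j₁±m₁, j₂±m₂, J±M) = (3,1,0,4,0,2)
P² = 36/5
sum k=0..0:
  [0] +1/6 = 1/6
S = 1/6
C² = P²·S² = 1/5 ; C = +0.447214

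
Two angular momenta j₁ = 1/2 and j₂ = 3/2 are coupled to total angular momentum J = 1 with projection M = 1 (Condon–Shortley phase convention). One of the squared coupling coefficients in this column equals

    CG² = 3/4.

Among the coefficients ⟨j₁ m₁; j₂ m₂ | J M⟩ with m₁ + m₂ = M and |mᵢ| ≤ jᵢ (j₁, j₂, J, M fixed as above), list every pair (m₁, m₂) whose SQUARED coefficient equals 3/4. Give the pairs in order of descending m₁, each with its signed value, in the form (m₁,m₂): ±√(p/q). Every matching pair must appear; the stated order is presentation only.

(-1/2,3/2): −√(3/4)

Admissible pairs with m₁+m₂ = M = 1: (-1/2,3/2), (1/2,1/2)
  (m₁,m₂)=(1/2,1/2): CG² = 1/4, CG = +√(1/4)
  (m₁,m₂)=(-1/2,3/2): CG² = 3/4, CG = −√(3/4)   ← matches the target
Pairs with CG² = 3/4: (-1/2,3/2): −√(3/4)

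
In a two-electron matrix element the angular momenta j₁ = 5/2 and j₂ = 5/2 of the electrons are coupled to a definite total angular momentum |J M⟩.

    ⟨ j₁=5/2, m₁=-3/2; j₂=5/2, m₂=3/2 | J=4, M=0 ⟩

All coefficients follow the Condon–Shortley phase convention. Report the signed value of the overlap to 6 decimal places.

j₁+j₂−J=1  J+j₁−j₂=4  J−j₁+j₂=4  j₁+j₂+J+1=10
(j₁±m₁, j₂±m₂, J±M) = (1,4,4,1,4,4)
P² = 82944/175
sum k=0..1:
  [0] +1/576 = 1/576
  [1] −1/36 = -1/36
S = -5/192
C² = P²·S² = 9/28 ; C = -0.566947

−√(9/28) = -0.566947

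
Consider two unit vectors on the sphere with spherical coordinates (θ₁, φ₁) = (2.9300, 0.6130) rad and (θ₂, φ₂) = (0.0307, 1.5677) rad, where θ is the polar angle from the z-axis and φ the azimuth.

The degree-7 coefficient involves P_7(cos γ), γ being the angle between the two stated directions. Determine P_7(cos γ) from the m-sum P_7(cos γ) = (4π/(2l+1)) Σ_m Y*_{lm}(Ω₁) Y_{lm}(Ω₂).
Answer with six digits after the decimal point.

Expand P_7 via completeness: Σ_{m} conj(Y_{7,m}) at Ω₁ times Y_{7,m} at Ω₂ —
  m=-7: (-0.000004, -0.000008) × (-0.000000, 0.000000) = (0.000000, -0.000000)  (running Σ = (0.000000, -0.000000))
  m=-6: (0.000135, 0.000080) × (-0.000000, -0.000000) = (-0.000000, -0.000000)  (running Σ = (-0.000000, -0.000000))
  m=-5: (-0.001708, 0.000131) × (0.000000, -0.000000) = (0.000000, 0.000000)  (running Σ = (0.000000, 0.000000))
  m=-4: (0.010152, -0.008371) × (0.000007, 0.000000) = (0.000000, -0.000000)  (running Σ = (0.000000, -0.000000))
  m=-3: (-0.019167, 0.069741) × (-0.000002, 0.000255) = (-0.000018, -0.000005)  (running Σ = (-0.000018, -0.000005))
  m=-2: (-0.092397, -0.257271) × (-0.007048, -0.000044) = (0.000640, 0.001817)  (running Σ = (0.000622, 0.001812))
  m=-1: (0.509655, 0.358488) × (0.000386, -0.124683) = (0.044894, -0.063407)  (running Σ = (0.045516, -0.061595))
  m=0: (-0.506827, -0.000000) × (1.078179, 0.000000) = (-0.546450, -0.000000)  (running Σ = (-0.500934, -0.061595))
  m=1: (-0.509655, 0.358488) × (-0.000386, -0.124683) = (0.044894, 0.063407)  (running Σ = (-0.456040, 0.001812))
  m=2: (-0.092397, 0.257271) × (-0.007048, 0.000044) = (0.000640, -0.001817)  (running Σ = (-0.455400, -0.000005))
  m=3: (0.019167, 0.069741) × (0.000002, 0.000255) = (-0.000018, 0.000005)  (running Σ = (-0.455418, -0.000000))
  m=4: (0.010152, 0.008371) × (0.000007, -0.000000) = (0.000000, 0.000000)  (running Σ = (-0.455417, 0.000000))
  m=5: (0.001708, 0.000131) × (-0.000000, -0.000000) = (0.000000, -0.000000)  (running Σ = (-0.455417, -0.000000))
  m=6: (0.000135, -0.000080) × (-0.000000, 0.000000) = (-0.000000, 0.000000)  (running Σ = (-0.455417, -0.000000))
  m=7: (0.000004, -0.000008) × (0.000000, 0.000000) = (0.000000, 0.000000)  (running Σ = (-0.455417, -0.000000))
Total Σ_m = (-0.455417, -0.000000). Multiply by 0.837758: (-0.381530, -0.000000). P_7(cos γ) = -0.381530

-0.381530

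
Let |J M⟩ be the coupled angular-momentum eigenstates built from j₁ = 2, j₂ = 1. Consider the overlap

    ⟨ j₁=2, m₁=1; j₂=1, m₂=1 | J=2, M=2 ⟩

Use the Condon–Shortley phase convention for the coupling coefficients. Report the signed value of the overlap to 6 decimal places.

triangle: 1!×3!×1!/6! = 6/720
(j±m)!: 3!×1!×2!×0!×4!×0! = 288
prefactor² = (2J+1)×Δ×N² = 12
  k=1: −1/(1!×0!×0!×1!×3!×0!) = -1/6
Σ = -1/6  ⇒  CG² = 12×(-1/6)² = 1/3
CG = −√(1/3) = -0.577350

-0.577350  (= −√(1/3))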